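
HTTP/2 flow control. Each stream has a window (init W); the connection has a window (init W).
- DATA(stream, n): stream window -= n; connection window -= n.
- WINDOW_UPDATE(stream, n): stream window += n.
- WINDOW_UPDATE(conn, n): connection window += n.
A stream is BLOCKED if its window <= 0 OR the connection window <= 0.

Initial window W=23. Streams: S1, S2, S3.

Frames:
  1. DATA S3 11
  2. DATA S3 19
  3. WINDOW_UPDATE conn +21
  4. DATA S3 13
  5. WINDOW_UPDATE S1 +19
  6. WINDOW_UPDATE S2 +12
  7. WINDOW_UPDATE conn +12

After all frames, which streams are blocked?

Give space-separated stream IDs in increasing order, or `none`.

Answer: S3

Derivation:
Op 1: conn=12 S1=23 S2=23 S3=12 blocked=[]
Op 2: conn=-7 S1=23 S2=23 S3=-7 blocked=[1, 2, 3]
Op 3: conn=14 S1=23 S2=23 S3=-7 blocked=[3]
Op 4: conn=1 S1=23 S2=23 S3=-20 blocked=[3]
Op 5: conn=1 S1=42 S2=23 S3=-20 blocked=[3]
Op 6: conn=1 S1=42 S2=35 S3=-20 blocked=[3]
Op 7: conn=13 S1=42 S2=35 S3=-20 blocked=[3]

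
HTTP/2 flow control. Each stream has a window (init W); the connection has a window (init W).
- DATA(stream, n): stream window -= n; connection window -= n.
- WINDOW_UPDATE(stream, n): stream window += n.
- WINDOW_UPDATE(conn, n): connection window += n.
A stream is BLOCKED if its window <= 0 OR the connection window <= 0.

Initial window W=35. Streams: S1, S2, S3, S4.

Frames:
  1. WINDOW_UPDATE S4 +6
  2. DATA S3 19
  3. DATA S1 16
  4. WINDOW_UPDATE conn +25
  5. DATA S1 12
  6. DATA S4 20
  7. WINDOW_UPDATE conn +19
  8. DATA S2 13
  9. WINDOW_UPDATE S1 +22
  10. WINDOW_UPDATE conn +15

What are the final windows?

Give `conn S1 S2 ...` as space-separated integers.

Op 1: conn=35 S1=35 S2=35 S3=35 S4=41 blocked=[]
Op 2: conn=16 S1=35 S2=35 S3=16 S4=41 blocked=[]
Op 3: conn=0 S1=19 S2=35 S3=16 S4=41 blocked=[1, 2, 3, 4]
Op 4: conn=25 S1=19 S2=35 S3=16 S4=41 blocked=[]
Op 5: conn=13 S1=7 S2=35 S3=16 S4=41 blocked=[]
Op 6: conn=-7 S1=7 S2=35 S3=16 S4=21 blocked=[1, 2, 3, 4]
Op 7: conn=12 S1=7 S2=35 S3=16 S4=21 blocked=[]
Op 8: conn=-1 S1=7 S2=22 S3=16 S4=21 blocked=[1, 2, 3, 4]
Op 9: conn=-1 S1=29 S2=22 S3=16 S4=21 blocked=[1, 2, 3, 4]
Op 10: conn=14 S1=29 S2=22 S3=16 S4=21 blocked=[]

Answer: 14 29 22 16 21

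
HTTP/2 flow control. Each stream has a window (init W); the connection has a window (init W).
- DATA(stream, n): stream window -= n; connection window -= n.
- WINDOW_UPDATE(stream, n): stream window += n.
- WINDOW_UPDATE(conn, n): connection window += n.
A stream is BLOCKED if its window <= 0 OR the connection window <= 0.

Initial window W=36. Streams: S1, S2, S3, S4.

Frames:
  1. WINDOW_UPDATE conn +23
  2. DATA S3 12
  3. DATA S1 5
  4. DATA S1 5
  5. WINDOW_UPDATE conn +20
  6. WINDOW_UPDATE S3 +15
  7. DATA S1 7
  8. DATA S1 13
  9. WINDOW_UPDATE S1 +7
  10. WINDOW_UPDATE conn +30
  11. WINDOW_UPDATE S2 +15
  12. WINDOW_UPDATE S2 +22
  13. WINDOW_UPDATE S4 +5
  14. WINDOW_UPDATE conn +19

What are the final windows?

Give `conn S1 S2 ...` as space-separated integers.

Answer: 86 13 73 39 41

Derivation:
Op 1: conn=59 S1=36 S2=36 S3=36 S4=36 blocked=[]
Op 2: conn=47 S1=36 S2=36 S3=24 S4=36 blocked=[]
Op 3: conn=42 S1=31 S2=36 S3=24 S4=36 blocked=[]
Op 4: conn=37 S1=26 S2=36 S3=24 S4=36 blocked=[]
Op 5: conn=57 S1=26 S2=36 S3=24 S4=36 blocked=[]
Op 6: conn=57 S1=26 S2=36 S3=39 S4=36 blocked=[]
Op 7: conn=50 S1=19 S2=36 S3=39 S4=36 blocked=[]
Op 8: conn=37 S1=6 S2=36 S3=39 S4=36 blocked=[]
Op 9: conn=37 S1=13 S2=36 S3=39 S4=36 blocked=[]
Op 10: conn=67 S1=13 S2=36 S3=39 S4=36 blocked=[]
Op 11: conn=67 S1=13 S2=51 S3=39 S4=36 blocked=[]
Op 12: conn=67 S1=13 S2=73 S3=39 S4=36 blocked=[]
Op 13: conn=67 S1=13 S2=73 S3=39 S4=41 blocked=[]
Op 14: conn=86 S1=13 S2=73 S3=39 S4=41 blocked=[]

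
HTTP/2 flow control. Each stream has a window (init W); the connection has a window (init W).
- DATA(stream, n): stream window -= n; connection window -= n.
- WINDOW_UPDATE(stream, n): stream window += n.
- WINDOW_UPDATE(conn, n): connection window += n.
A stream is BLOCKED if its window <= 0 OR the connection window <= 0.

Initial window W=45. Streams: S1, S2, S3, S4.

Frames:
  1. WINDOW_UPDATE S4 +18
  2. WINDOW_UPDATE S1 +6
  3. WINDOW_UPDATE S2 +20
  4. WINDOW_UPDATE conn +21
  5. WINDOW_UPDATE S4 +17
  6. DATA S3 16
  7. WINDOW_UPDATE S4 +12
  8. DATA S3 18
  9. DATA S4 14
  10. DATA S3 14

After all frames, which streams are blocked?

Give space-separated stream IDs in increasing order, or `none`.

Answer: S3

Derivation:
Op 1: conn=45 S1=45 S2=45 S3=45 S4=63 blocked=[]
Op 2: conn=45 S1=51 S2=45 S3=45 S4=63 blocked=[]
Op 3: conn=45 S1=51 S2=65 S3=45 S4=63 blocked=[]
Op 4: conn=66 S1=51 S2=65 S3=45 S4=63 blocked=[]
Op 5: conn=66 S1=51 S2=65 S3=45 S4=80 blocked=[]
Op 6: conn=50 S1=51 S2=65 S3=29 S4=80 blocked=[]
Op 7: conn=50 S1=51 S2=65 S3=29 S4=92 blocked=[]
Op 8: conn=32 S1=51 S2=65 S3=11 S4=92 blocked=[]
Op 9: conn=18 S1=51 S2=65 S3=11 S4=78 blocked=[]
Op 10: conn=4 S1=51 S2=65 S3=-3 S4=78 blocked=[3]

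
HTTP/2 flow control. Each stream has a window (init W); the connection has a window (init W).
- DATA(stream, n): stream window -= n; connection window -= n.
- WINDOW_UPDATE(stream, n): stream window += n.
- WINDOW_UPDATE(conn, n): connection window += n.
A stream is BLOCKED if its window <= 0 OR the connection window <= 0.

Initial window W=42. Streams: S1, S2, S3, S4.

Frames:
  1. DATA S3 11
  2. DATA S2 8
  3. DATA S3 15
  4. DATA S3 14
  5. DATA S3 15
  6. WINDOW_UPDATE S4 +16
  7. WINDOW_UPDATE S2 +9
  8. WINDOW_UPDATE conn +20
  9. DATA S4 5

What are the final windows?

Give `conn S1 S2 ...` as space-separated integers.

Answer: -6 42 43 -13 53

Derivation:
Op 1: conn=31 S1=42 S2=42 S3=31 S4=42 blocked=[]
Op 2: conn=23 S1=42 S2=34 S3=31 S4=42 blocked=[]
Op 3: conn=8 S1=42 S2=34 S3=16 S4=42 blocked=[]
Op 4: conn=-6 S1=42 S2=34 S3=2 S4=42 blocked=[1, 2, 3, 4]
Op 5: conn=-21 S1=42 S2=34 S3=-13 S4=42 blocked=[1, 2, 3, 4]
Op 6: conn=-21 S1=42 S2=34 S3=-13 S4=58 blocked=[1, 2, 3, 4]
Op 7: conn=-21 S1=42 S2=43 S3=-13 S4=58 blocked=[1, 2, 3, 4]
Op 8: conn=-1 S1=42 S2=43 S3=-13 S4=58 blocked=[1, 2, 3, 4]
Op 9: conn=-6 S1=42 S2=43 S3=-13 S4=53 blocked=[1, 2, 3, 4]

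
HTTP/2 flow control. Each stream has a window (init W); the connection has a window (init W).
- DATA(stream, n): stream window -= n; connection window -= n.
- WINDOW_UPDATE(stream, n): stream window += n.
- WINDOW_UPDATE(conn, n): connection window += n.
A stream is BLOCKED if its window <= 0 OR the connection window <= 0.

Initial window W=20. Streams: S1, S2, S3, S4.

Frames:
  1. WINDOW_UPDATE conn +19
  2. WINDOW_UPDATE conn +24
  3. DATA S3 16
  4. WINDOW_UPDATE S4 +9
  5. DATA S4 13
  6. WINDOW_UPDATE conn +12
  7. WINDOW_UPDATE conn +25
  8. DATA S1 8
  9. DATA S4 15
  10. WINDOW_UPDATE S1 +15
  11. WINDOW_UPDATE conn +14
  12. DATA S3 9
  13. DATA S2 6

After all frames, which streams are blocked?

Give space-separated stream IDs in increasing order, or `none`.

Answer: S3

Derivation:
Op 1: conn=39 S1=20 S2=20 S3=20 S4=20 blocked=[]
Op 2: conn=63 S1=20 S2=20 S3=20 S4=20 blocked=[]
Op 3: conn=47 S1=20 S2=20 S3=4 S4=20 blocked=[]
Op 4: conn=47 S1=20 S2=20 S3=4 S4=29 blocked=[]
Op 5: conn=34 S1=20 S2=20 S3=4 S4=16 blocked=[]
Op 6: conn=46 S1=20 S2=20 S3=4 S4=16 blocked=[]
Op 7: conn=71 S1=20 S2=20 S3=4 S4=16 blocked=[]
Op 8: conn=63 S1=12 S2=20 S3=4 S4=16 blocked=[]
Op 9: conn=48 S1=12 S2=20 S3=4 S4=1 blocked=[]
Op 10: conn=48 S1=27 S2=20 S3=4 S4=1 blocked=[]
Op 11: conn=62 S1=27 S2=20 S3=4 S4=1 blocked=[]
Op 12: conn=53 S1=27 S2=20 S3=-5 S4=1 blocked=[3]
Op 13: conn=47 S1=27 S2=14 S3=-5 S4=1 blocked=[3]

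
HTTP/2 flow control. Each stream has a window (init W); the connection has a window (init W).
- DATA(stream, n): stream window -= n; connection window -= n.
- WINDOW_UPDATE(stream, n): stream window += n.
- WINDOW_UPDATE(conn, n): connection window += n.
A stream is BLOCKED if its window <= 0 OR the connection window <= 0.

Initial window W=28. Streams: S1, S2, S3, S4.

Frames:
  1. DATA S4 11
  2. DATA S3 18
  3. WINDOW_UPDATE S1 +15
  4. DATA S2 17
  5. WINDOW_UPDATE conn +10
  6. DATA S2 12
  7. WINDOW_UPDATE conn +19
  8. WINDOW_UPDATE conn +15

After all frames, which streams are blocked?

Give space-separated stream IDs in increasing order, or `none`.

Op 1: conn=17 S1=28 S2=28 S3=28 S4=17 blocked=[]
Op 2: conn=-1 S1=28 S2=28 S3=10 S4=17 blocked=[1, 2, 3, 4]
Op 3: conn=-1 S1=43 S2=28 S3=10 S4=17 blocked=[1, 2, 3, 4]
Op 4: conn=-18 S1=43 S2=11 S3=10 S4=17 blocked=[1, 2, 3, 4]
Op 5: conn=-8 S1=43 S2=11 S3=10 S4=17 blocked=[1, 2, 3, 4]
Op 6: conn=-20 S1=43 S2=-1 S3=10 S4=17 blocked=[1, 2, 3, 4]
Op 7: conn=-1 S1=43 S2=-1 S3=10 S4=17 blocked=[1, 2, 3, 4]
Op 8: conn=14 S1=43 S2=-1 S3=10 S4=17 blocked=[2]

Answer: S2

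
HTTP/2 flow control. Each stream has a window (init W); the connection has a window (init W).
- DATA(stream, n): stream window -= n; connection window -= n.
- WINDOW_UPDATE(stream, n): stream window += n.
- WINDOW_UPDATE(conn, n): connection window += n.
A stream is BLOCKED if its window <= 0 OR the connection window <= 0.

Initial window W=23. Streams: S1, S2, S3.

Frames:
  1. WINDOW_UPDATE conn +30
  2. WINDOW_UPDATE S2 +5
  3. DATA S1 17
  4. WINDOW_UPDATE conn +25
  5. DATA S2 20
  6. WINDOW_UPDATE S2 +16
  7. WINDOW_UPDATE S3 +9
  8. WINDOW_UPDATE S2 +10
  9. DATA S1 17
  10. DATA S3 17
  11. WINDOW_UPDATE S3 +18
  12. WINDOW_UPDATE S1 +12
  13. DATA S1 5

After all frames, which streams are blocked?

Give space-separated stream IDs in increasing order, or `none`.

Op 1: conn=53 S1=23 S2=23 S3=23 blocked=[]
Op 2: conn=53 S1=23 S2=28 S3=23 blocked=[]
Op 3: conn=36 S1=6 S2=28 S3=23 blocked=[]
Op 4: conn=61 S1=6 S2=28 S3=23 blocked=[]
Op 5: conn=41 S1=6 S2=8 S3=23 blocked=[]
Op 6: conn=41 S1=6 S2=24 S3=23 blocked=[]
Op 7: conn=41 S1=6 S2=24 S3=32 blocked=[]
Op 8: conn=41 S1=6 S2=34 S3=32 blocked=[]
Op 9: conn=24 S1=-11 S2=34 S3=32 blocked=[1]
Op 10: conn=7 S1=-11 S2=34 S3=15 blocked=[1]
Op 11: conn=7 S1=-11 S2=34 S3=33 blocked=[1]
Op 12: conn=7 S1=1 S2=34 S3=33 blocked=[]
Op 13: conn=2 S1=-4 S2=34 S3=33 blocked=[1]

Answer: S1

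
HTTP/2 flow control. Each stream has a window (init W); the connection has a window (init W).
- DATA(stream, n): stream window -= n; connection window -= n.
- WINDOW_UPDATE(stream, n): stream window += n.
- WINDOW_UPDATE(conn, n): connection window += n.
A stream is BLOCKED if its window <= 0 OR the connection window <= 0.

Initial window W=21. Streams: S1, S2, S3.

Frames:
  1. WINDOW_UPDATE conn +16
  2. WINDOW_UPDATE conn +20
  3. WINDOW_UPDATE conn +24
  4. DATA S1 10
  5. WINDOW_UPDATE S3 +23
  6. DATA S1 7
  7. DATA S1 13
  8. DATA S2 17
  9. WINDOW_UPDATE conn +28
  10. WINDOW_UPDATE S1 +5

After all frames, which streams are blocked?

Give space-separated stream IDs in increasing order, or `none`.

Answer: S1

Derivation:
Op 1: conn=37 S1=21 S2=21 S3=21 blocked=[]
Op 2: conn=57 S1=21 S2=21 S3=21 blocked=[]
Op 3: conn=81 S1=21 S2=21 S3=21 blocked=[]
Op 4: conn=71 S1=11 S2=21 S3=21 blocked=[]
Op 5: conn=71 S1=11 S2=21 S3=44 blocked=[]
Op 6: conn=64 S1=4 S2=21 S3=44 blocked=[]
Op 7: conn=51 S1=-9 S2=21 S3=44 blocked=[1]
Op 8: conn=34 S1=-9 S2=4 S3=44 blocked=[1]
Op 9: conn=62 S1=-9 S2=4 S3=44 blocked=[1]
Op 10: conn=62 S1=-4 S2=4 S3=44 blocked=[1]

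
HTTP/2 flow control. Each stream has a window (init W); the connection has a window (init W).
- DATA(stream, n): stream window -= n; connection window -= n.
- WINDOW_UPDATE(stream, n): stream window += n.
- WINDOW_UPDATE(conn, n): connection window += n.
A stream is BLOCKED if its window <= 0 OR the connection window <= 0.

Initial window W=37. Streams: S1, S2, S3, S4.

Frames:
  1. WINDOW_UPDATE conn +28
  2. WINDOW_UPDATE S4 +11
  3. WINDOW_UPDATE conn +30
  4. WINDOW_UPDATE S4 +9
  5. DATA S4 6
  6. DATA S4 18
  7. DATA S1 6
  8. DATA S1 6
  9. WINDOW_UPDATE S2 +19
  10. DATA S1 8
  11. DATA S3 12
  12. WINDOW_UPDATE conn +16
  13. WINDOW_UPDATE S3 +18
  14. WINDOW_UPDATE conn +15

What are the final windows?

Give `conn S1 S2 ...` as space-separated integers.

Answer: 70 17 56 43 33

Derivation:
Op 1: conn=65 S1=37 S2=37 S3=37 S4=37 blocked=[]
Op 2: conn=65 S1=37 S2=37 S3=37 S4=48 blocked=[]
Op 3: conn=95 S1=37 S2=37 S3=37 S4=48 blocked=[]
Op 4: conn=95 S1=37 S2=37 S3=37 S4=57 blocked=[]
Op 5: conn=89 S1=37 S2=37 S3=37 S4=51 blocked=[]
Op 6: conn=71 S1=37 S2=37 S3=37 S4=33 blocked=[]
Op 7: conn=65 S1=31 S2=37 S3=37 S4=33 blocked=[]
Op 8: conn=59 S1=25 S2=37 S3=37 S4=33 blocked=[]
Op 9: conn=59 S1=25 S2=56 S3=37 S4=33 blocked=[]
Op 10: conn=51 S1=17 S2=56 S3=37 S4=33 blocked=[]
Op 11: conn=39 S1=17 S2=56 S3=25 S4=33 blocked=[]
Op 12: conn=55 S1=17 S2=56 S3=25 S4=33 blocked=[]
Op 13: conn=55 S1=17 S2=56 S3=43 S4=33 blocked=[]
Op 14: conn=70 S1=17 S2=56 S3=43 S4=33 blocked=[]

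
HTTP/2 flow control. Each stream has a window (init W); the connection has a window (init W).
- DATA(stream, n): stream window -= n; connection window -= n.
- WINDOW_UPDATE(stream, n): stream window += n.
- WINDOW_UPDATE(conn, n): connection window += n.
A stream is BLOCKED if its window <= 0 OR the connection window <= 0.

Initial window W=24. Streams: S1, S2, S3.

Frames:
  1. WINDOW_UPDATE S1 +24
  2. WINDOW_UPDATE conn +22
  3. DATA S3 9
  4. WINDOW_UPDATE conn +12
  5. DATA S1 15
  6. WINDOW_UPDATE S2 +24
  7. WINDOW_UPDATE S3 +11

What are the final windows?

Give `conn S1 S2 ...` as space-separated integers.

Op 1: conn=24 S1=48 S2=24 S3=24 blocked=[]
Op 2: conn=46 S1=48 S2=24 S3=24 blocked=[]
Op 3: conn=37 S1=48 S2=24 S3=15 blocked=[]
Op 4: conn=49 S1=48 S2=24 S3=15 blocked=[]
Op 5: conn=34 S1=33 S2=24 S3=15 blocked=[]
Op 6: conn=34 S1=33 S2=48 S3=15 blocked=[]
Op 7: conn=34 S1=33 S2=48 S3=26 blocked=[]

Answer: 34 33 48 26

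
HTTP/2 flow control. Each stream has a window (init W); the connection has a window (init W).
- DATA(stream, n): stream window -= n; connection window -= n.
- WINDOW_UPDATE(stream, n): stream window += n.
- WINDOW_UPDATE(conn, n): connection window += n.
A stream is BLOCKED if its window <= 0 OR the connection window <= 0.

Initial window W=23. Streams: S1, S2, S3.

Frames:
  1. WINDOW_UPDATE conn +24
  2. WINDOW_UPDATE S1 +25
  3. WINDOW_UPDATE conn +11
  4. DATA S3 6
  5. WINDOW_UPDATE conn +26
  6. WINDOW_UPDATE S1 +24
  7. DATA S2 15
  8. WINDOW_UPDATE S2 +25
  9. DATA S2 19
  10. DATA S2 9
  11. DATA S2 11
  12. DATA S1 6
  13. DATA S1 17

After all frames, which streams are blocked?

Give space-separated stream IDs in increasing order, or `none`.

Answer: S2

Derivation:
Op 1: conn=47 S1=23 S2=23 S3=23 blocked=[]
Op 2: conn=47 S1=48 S2=23 S3=23 blocked=[]
Op 3: conn=58 S1=48 S2=23 S3=23 blocked=[]
Op 4: conn=52 S1=48 S2=23 S3=17 blocked=[]
Op 5: conn=78 S1=48 S2=23 S3=17 blocked=[]
Op 6: conn=78 S1=72 S2=23 S3=17 blocked=[]
Op 7: conn=63 S1=72 S2=8 S3=17 blocked=[]
Op 8: conn=63 S1=72 S2=33 S3=17 blocked=[]
Op 9: conn=44 S1=72 S2=14 S3=17 blocked=[]
Op 10: conn=35 S1=72 S2=5 S3=17 blocked=[]
Op 11: conn=24 S1=72 S2=-6 S3=17 blocked=[2]
Op 12: conn=18 S1=66 S2=-6 S3=17 blocked=[2]
Op 13: conn=1 S1=49 S2=-6 S3=17 blocked=[2]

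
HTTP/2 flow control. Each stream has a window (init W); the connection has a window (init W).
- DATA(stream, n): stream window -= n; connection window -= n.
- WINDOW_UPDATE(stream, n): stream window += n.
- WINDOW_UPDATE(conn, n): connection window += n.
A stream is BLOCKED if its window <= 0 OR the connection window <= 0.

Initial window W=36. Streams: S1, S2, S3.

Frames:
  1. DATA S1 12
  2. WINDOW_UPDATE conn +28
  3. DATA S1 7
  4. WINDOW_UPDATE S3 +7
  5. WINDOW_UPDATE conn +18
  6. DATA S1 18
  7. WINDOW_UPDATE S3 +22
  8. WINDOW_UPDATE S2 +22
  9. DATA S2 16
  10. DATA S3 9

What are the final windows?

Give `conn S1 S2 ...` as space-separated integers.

Answer: 20 -1 42 56

Derivation:
Op 1: conn=24 S1=24 S2=36 S3=36 blocked=[]
Op 2: conn=52 S1=24 S2=36 S3=36 blocked=[]
Op 3: conn=45 S1=17 S2=36 S3=36 blocked=[]
Op 4: conn=45 S1=17 S2=36 S3=43 blocked=[]
Op 5: conn=63 S1=17 S2=36 S3=43 blocked=[]
Op 6: conn=45 S1=-1 S2=36 S3=43 blocked=[1]
Op 7: conn=45 S1=-1 S2=36 S3=65 blocked=[1]
Op 8: conn=45 S1=-1 S2=58 S3=65 blocked=[1]
Op 9: conn=29 S1=-1 S2=42 S3=65 blocked=[1]
Op 10: conn=20 S1=-1 S2=42 S3=56 blocked=[1]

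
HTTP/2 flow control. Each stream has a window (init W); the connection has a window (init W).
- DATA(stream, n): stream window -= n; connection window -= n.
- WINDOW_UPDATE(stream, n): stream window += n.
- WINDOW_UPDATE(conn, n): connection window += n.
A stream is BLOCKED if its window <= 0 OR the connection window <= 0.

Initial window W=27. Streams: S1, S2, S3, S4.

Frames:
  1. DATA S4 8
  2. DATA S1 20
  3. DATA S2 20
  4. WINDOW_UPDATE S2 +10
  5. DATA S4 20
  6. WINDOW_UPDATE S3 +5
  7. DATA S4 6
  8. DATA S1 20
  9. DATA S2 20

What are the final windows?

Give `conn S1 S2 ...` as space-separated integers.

Answer: -87 -13 -3 32 -7

Derivation:
Op 1: conn=19 S1=27 S2=27 S3=27 S4=19 blocked=[]
Op 2: conn=-1 S1=7 S2=27 S3=27 S4=19 blocked=[1, 2, 3, 4]
Op 3: conn=-21 S1=7 S2=7 S3=27 S4=19 blocked=[1, 2, 3, 4]
Op 4: conn=-21 S1=7 S2=17 S3=27 S4=19 blocked=[1, 2, 3, 4]
Op 5: conn=-41 S1=7 S2=17 S3=27 S4=-1 blocked=[1, 2, 3, 4]
Op 6: conn=-41 S1=7 S2=17 S3=32 S4=-1 blocked=[1, 2, 3, 4]
Op 7: conn=-47 S1=7 S2=17 S3=32 S4=-7 blocked=[1, 2, 3, 4]
Op 8: conn=-67 S1=-13 S2=17 S3=32 S4=-7 blocked=[1, 2, 3, 4]
Op 9: conn=-87 S1=-13 S2=-3 S3=32 S4=-7 blocked=[1, 2, 3, 4]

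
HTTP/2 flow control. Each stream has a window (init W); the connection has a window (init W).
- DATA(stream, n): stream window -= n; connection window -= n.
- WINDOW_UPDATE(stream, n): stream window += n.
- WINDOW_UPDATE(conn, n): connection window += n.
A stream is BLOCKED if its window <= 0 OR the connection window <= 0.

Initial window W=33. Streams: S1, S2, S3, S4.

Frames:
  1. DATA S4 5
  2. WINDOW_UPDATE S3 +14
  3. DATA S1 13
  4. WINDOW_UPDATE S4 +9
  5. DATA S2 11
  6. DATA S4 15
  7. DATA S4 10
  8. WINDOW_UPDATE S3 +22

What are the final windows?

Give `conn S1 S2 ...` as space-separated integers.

Answer: -21 20 22 69 12

Derivation:
Op 1: conn=28 S1=33 S2=33 S3=33 S4=28 blocked=[]
Op 2: conn=28 S1=33 S2=33 S3=47 S4=28 blocked=[]
Op 3: conn=15 S1=20 S2=33 S3=47 S4=28 blocked=[]
Op 4: conn=15 S1=20 S2=33 S3=47 S4=37 blocked=[]
Op 5: conn=4 S1=20 S2=22 S3=47 S4=37 blocked=[]
Op 6: conn=-11 S1=20 S2=22 S3=47 S4=22 blocked=[1, 2, 3, 4]
Op 7: conn=-21 S1=20 S2=22 S3=47 S4=12 blocked=[1, 2, 3, 4]
Op 8: conn=-21 S1=20 S2=22 S3=69 S4=12 blocked=[1, 2, 3, 4]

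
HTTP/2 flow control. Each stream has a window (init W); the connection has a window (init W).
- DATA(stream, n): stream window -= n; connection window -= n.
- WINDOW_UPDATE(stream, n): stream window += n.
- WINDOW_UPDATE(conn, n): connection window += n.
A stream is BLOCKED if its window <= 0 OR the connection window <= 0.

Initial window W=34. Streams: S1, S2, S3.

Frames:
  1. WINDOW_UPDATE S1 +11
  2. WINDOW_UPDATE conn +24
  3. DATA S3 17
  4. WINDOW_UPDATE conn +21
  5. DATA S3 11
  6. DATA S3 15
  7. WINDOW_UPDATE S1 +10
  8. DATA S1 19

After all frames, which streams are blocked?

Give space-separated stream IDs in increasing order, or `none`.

Answer: S3

Derivation:
Op 1: conn=34 S1=45 S2=34 S3=34 blocked=[]
Op 2: conn=58 S1=45 S2=34 S3=34 blocked=[]
Op 3: conn=41 S1=45 S2=34 S3=17 blocked=[]
Op 4: conn=62 S1=45 S2=34 S3=17 blocked=[]
Op 5: conn=51 S1=45 S2=34 S3=6 blocked=[]
Op 6: conn=36 S1=45 S2=34 S3=-9 blocked=[3]
Op 7: conn=36 S1=55 S2=34 S3=-9 blocked=[3]
Op 8: conn=17 S1=36 S2=34 S3=-9 blocked=[3]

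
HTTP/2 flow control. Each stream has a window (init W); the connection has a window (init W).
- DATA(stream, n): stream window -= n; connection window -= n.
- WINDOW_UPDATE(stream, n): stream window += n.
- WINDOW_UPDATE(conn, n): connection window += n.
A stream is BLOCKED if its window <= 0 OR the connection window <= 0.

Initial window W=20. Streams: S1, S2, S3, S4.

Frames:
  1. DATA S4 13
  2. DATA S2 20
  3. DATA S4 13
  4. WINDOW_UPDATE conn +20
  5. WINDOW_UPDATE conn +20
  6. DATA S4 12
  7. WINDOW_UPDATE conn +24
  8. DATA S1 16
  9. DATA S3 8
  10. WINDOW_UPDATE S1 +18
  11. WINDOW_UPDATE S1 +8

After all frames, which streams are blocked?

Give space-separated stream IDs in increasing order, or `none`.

Answer: S2 S4

Derivation:
Op 1: conn=7 S1=20 S2=20 S3=20 S4=7 blocked=[]
Op 2: conn=-13 S1=20 S2=0 S3=20 S4=7 blocked=[1, 2, 3, 4]
Op 3: conn=-26 S1=20 S2=0 S3=20 S4=-6 blocked=[1, 2, 3, 4]
Op 4: conn=-6 S1=20 S2=0 S3=20 S4=-6 blocked=[1, 2, 3, 4]
Op 5: conn=14 S1=20 S2=0 S3=20 S4=-6 blocked=[2, 4]
Op 6: conn=2 S1=20 S2=0 S3=20 S4=-18 blocked=[2, 4]
Op 7: conn=26 S1=20 S2=0 S3=20 S4=-18 blocked=[2, 4]
Op 8: conn=10 S1=4 S2=0 S3=20 S4=-18 blocked=[2, 4]
Op 9: conn=2 S1=4 S2=0 S3=12 S4=-18 blocked=[2, 4]
Op 10: conn=2 S1=22 S2=0 S3=12 S4=-18 blocked=[2, 4]
Op 11: conn=2 S1=30 S2=0 S3=12 S4=-18 blocked=[2, 4]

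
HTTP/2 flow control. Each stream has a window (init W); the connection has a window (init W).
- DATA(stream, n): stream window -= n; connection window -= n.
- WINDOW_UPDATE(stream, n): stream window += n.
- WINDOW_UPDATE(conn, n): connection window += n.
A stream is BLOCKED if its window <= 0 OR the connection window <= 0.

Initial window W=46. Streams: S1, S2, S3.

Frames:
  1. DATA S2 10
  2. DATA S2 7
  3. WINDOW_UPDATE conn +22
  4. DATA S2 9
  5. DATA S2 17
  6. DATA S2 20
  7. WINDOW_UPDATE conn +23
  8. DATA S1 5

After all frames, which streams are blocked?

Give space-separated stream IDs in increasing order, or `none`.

Op 1: conn=36 S1=46 S2=36 S3=46 blocked=[]
Op 2: conn=29 S1=46 S2=29 S3=46 blocked=[]
Op 3: conn=51 S1=46 S2=29 S3=46 blocked=[]
Op 4: conn=42 S1=46 S2=20 S3=46 blocked=[]
Op 5: conn=25 S1=46 S2=3 S3=46 blocked=[]
Op 6: conn=5 S1=46 S2=-17 S3=46 blocked=[2]
Op 7: conn=28 S1=46 S2=-17 S3=46 blocked=[2]
Op 8: conn=23 S1=41 S2=-17 S3=46 blocked=[2]

Answer: S2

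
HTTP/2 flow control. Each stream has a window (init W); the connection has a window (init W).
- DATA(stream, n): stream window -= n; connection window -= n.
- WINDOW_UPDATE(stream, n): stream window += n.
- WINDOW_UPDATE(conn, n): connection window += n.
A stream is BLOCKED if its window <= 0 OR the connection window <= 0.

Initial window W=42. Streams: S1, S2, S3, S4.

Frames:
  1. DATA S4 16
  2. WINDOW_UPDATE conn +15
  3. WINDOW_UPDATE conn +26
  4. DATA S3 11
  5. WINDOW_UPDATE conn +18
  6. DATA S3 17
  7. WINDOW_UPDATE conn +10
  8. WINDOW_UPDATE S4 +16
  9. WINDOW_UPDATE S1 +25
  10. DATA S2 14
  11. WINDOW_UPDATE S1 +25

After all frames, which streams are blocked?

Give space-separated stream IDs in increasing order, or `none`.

Op 1: conn=26 S1=42 S2=42 S3=42 S4=26 blocked=[]
Op 2: conn=41 S1=42 S2=42 S3=42 S4=26 blocked=[]
Op 3: conn=67 S1=42 S2=42 S3=42 S4=26 blocked=[]
Op 4: conn=56 S1=42 S2=42 S3=31 S4=26 blocked=[]
Op 5: conn=74 S1=42 S2=42 S3=31 S4=26 blocked=[]
Op 6: conn=57 S1=42 S2=42 S3=14 S4=26 blocked=[]
Op 7: conn=67 S1=42 S2=42 S3=14 S4=26 blocked=[]
Op 8: conn=67 S1=42 S2=42 S3=14 S4=42 blocked=[]
Op 9: conn=67 S1=67 S2=42 S3=14 S4=42 blocked=[]
Op 10: conn=53 S1=67 S2=28 S3=14 S4=42 blocked=[]
Op 11: conn=53 S1=92 S2=28 S3=14 S4=42 blocked=[]

Answer: none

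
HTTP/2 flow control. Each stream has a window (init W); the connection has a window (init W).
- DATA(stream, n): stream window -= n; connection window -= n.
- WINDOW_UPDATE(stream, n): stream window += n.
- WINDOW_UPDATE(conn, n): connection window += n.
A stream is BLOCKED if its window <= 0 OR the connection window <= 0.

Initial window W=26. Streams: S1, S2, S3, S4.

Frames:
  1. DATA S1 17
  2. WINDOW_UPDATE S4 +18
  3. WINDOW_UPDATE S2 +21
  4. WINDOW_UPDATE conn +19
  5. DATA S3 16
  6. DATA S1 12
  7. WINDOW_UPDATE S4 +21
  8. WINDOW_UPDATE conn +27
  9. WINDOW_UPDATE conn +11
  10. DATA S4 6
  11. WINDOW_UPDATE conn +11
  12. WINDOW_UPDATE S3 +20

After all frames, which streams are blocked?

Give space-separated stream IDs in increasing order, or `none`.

Op 1: conn=9 S1=9 S2=26 S3=26 S4=26 blocked=[]
Op 2: conn=9 S1=9 S2=26 S3=26 S4=44 blocked=[]
Op 3: conn=9 S1=9 S2=47 S3=26 S4=44 blocked=[]
Op 4: conn=28 S1=9 S2=47 S3=26 S4=44 blocked=[]
Op 5: conn=12 S1=9 S2=47 S3=10 S4=44 blocked=[]
Op 6: conn=0 S1=-3 S2=47 S3=10 S4=44 blocked=[1, 2, 3, 4]
Op 7: conn=0 S1=-3 S2=47 S3=10 S4=65 blocked=[1, 2, 3, 4]
Op 8: conn=27 S1=-3 S2=47 S3=10 S4=65 blocked=[1]
Op 9: conn=38 S1=-3 S2=47 S3=10 S4=65 blocked=[1]
Op 10: conn=32 S1=-3 S2=47 S3=10 S4=59 blocked=[1]
Op 11: conn=43 S1=-3 S2=47 S3=10 S4=59 blocked=[1]
Op 12: conn=43 S1=-3 S2=47 S3=30 S4=59 blocked=[1]

Answer: S1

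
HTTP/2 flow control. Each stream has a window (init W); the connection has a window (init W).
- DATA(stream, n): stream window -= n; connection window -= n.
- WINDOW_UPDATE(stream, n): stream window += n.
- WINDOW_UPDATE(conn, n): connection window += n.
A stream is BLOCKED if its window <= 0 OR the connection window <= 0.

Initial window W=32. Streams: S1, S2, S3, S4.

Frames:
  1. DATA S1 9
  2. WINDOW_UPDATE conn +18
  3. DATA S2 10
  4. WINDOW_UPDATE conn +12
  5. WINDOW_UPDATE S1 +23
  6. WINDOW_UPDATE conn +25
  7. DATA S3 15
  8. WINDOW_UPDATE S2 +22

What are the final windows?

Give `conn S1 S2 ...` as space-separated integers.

Op 1: conn=23 S1=23 S2=32 S3=32 S4=32 blocked=[]
Op 2: conn=41 S1=23 S2=32 S3=32 S4=32 blocked=[]
Op 3: conn=31 S1=23 S2=22 S3=32 S4=32 blocked=[]
Op 4: conn=43 S1=23 S2=22 S3=32 S4=32 blocked=[]
Op 5: conn=43 S1=46 S2=22 S3=32 S4=32 blocked=[]
Op 6: conn=68 S1=46 S2=22 S3=32 S4=32 blocked=[]
Op 7: conn=53 S1=46 S2=22 S3=17 S4=32 blocked=[]
Op 8: conn=53 S1=46 S2=44 S3=17 S4=32 blocked=[]

Answer: 53 46 44 17 32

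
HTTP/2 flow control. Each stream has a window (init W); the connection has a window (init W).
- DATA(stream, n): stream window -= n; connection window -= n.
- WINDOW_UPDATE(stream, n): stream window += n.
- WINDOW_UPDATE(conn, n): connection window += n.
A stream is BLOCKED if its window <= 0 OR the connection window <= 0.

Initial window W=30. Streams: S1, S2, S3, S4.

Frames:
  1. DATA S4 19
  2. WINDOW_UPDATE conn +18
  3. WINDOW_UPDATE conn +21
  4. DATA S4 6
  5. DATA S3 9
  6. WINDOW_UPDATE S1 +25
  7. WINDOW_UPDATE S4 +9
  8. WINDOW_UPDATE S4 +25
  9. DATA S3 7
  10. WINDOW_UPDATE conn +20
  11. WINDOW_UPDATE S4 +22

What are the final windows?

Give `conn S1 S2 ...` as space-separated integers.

Op 1: conn=11 S1=30 S2=30 S3=30 S4=11 blocked=[]
Op 2: conn=29 S1=30 S2=30 S3=30 S4=11 blocked=[]
Op 3: conn=50 S1=30 S2=30 S3=30 S4=11 blocked=[]
Op 4: conn=44 S1=30 S2=30 S3=30 S4=5 blocked=[]
Op 5: conn=35 S1=30 S2=30 S3=21 S4=5 blocked=[]
Op 6: conn=35 S1=55 S2=30 S3=21 S4=5 blocked=[]
Op 7: conn=35 S1=55 S2=30 S3=21 S4=14 blocked=[]
Op 8: conn=35 S1=55 S2=30 S3=21 S4=39 blocked=[]
Op 9: conn=28 S1=55 S2=30 S3=14 S4=39 blocked=[]
Op 10: conn=48 S1=55 S2=30 S3=14 S4=39 blocked=[]
Op 11: conn=48 S1=55 S2=30 S3=14 S4=61 blocked=[]

Answer: 48 55 30 14 61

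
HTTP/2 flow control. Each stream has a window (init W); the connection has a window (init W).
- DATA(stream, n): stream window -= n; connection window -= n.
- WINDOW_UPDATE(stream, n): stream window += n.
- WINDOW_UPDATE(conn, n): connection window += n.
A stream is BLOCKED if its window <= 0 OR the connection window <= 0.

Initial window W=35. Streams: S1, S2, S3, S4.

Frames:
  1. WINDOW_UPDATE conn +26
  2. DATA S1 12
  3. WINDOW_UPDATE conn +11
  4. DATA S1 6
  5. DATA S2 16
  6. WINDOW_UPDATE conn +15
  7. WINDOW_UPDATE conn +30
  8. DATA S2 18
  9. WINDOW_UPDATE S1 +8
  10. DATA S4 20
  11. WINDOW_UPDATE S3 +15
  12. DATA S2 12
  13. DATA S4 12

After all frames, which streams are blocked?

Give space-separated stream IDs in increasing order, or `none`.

Answer: S2

Derivation:
Op 1: conn=61 S1=35 S2=35 S3=35 S4=35 blocked=[]
Op 2: conn=49 S1=23 S2=35 S3=35 S4=35 blocked=[]
Op 3: conn=60 S1=23 S2=35 S3=35 S4=35 blocked=[]
Op 4: conn=54 S1=17 S2=35 S3=35 S4=35 blocked=[]
Op 5: conn=38 S1=17 S2=19 S3=35 S4=35 blocked=[]
Op 6: conn=53 S1=17 S2=19 S3=35 S4=35 blocked=[]
Op 7: conn=83 S1=17 S2=19 S3=35 S4=35 blocked=[]
Op 8: conn=65 S1=17 S2=1 S3=35 S4=35 blocked=[]
Op 9: conn=65 S1=25 S2=1 S3=35 S4=35 blocked=[]
Op 10: conn=45 S1=25 S2=1 S3=35 S4=15 blocked=[]
Op 11: conn=45 S1=25 S2=1 S3=50 S4=15 blocked=[]
Op 12: conn=33 S1=25 S2=-11 S3=50 S4=15 blocked=[2]
Op 13: conn=21 S1=25 S2=-11 S3=50 S4=3 blocked=[2]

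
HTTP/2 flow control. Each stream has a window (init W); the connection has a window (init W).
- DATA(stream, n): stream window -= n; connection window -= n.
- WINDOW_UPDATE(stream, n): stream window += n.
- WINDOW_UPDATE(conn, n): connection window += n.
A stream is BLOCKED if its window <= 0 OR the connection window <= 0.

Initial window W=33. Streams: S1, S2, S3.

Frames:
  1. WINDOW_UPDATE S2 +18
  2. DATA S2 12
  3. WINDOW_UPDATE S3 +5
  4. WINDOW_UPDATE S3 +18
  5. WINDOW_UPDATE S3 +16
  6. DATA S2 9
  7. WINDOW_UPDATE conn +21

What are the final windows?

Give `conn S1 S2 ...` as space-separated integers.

Op 1: conn=33 S1=33 S2=51 S3=33 blocked=[]
Op 2: conn=21 S1=33 S2=39 S3=33 blocked=[]
Op 3: conn=21 S1=33 S2=39 S3=38 blocked=[]
Op 4: conn=21 S1=33 S2=39 S3=56 blocked=[]
Op 5: conn=21 S1=33 S2=39 S3=72 blocked=[]
Op 6: conn=12 S1=33 S2=30 S3=72 blocked=[]
Op 7: conn=33 S1=33 S2=30 S3=72 blocked=[]

Answer: 33 33 30 72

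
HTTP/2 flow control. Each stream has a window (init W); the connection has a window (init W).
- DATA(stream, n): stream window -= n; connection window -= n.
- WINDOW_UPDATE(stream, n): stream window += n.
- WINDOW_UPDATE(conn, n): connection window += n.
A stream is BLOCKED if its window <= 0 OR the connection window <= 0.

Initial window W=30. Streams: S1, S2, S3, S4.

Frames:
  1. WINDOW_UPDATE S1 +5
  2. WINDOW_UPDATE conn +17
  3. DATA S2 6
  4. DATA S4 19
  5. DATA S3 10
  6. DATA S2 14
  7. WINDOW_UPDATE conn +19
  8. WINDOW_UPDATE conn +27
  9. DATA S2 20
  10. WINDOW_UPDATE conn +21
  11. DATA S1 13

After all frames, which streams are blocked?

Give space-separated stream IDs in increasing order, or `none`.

Op 1: conn=30 S1=35 S2=30 S3=30 S4=30 blocked=[]
Op 2: conn=47 S1=35 S2=30 S3=30 S4=30 blocked=[]
Op 3: conn=41 S1=35 S2=24 S3=30 S4=30 blocked=[]
Op 4: conn=22 S1=35 S2=24 S3=30 S4=11 blocked=[]
Op 5: conn=12 S1=35 S2=24 S3=20 S4=11 blocked=[]
Op 6: conn=-2 S1=35 S2=10 S3=20 S4=11 blocked=[1, 2, 3, 4]
Op 7: conn=17 S1=35 S2=10 S3=20 S4=11 blocked=[]
Op 8: conn=44 S1=35 S2=10 S3=20 S4=11 blocked=[]
Op 9: conn=24 S1=35 S2=-10 S3=20 S4=11 blocked=[2]
Op 10: conn=45 S1=35 S2=-10 S3=20 S4=11 blocked=[2]
Op 11: conn=32 S1=22 S2=-10 S3=20 S4=11 blocked=[2]

Answer: S2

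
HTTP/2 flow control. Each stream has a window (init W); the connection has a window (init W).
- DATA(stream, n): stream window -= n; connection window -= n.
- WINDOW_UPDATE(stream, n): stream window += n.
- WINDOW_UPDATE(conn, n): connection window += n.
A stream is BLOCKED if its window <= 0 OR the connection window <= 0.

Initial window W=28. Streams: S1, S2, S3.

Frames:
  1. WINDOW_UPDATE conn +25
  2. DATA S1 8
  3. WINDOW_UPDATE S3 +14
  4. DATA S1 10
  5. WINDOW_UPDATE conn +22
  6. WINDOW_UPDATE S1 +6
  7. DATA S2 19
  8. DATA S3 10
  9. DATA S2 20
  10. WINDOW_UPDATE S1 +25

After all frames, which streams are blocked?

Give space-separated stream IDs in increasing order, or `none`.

Answer: S2

Derivation:
Op 1: conn=53 S1=28 S2=28 S3=28 blocked=[]
Op 2: conn=45 S1=20 S2=28 S3=28 blocked=[]
Op 3: conn=45 S1=20 S2=28 S3=42 blocked=[]
Op 4: conn=35 S1=10 S2=28 S3=42 blocked=[]
Op 5: conn=57 S1=10 S2=28 S3=42 blocked=[]
Op 6: conn=57 S1=16 S2=28 S3=42 blocked=[]
Op 7: conn=38 S1=16 S2=9 S3=42 blocked=[]
Op 8: conn=28 S1=16 S2=9 S3=32 blocked=[]
Op 9: conn=8 S1=16 S2=-11 S3=32 blocked=[2]
Op 10: conn=8 S1=41 S2=-11 S3=32 blocked=[2]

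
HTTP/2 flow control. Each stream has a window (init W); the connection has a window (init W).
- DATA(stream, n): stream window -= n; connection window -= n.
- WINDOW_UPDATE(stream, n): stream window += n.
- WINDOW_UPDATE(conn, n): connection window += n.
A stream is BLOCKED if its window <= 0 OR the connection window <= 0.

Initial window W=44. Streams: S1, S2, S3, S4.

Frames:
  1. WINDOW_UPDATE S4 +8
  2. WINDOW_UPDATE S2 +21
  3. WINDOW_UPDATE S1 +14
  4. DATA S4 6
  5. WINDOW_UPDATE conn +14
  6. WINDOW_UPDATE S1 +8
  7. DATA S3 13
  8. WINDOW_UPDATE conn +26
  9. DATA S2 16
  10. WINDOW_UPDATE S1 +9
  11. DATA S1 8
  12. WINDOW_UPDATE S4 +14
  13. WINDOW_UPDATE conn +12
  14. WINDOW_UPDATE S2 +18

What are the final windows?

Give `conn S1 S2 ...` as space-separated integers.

Answer: 53 67 67 31 60

Derivation:
Op 1: conn=44 S1=44 S2=44 S3=44 S4=52 blocked=[]
Op 2: conn=44 S1=44 S2=65 S3=44 S4=52 blocked=[]
Op 3: conn=44 S1=58 S2=65 S3=44 S4=52 blocked=[]
Op 4: conn=38 S1=58 S2=65 S3=44 S4=46 blocked=[]
Op 5: conn=52 S1=58 S2=65 S3=44 S4=46 blocked=[]
Op 6: conn=52 S1=66 S2=65 S3=44 S4=46 blocked=[]
Op 7: conn=39 S1=66 S2=65 S3=31 S4=46 blocked=[]
Op 8: conn=65 S1=66 S2=65 S3=31 S4=46 blocked=[]
Op 9: conn=49 S1=66 S2=49 S3=31 S4=46 blocked=[]
Op 10: conn=49 S1=75 S2=49 S3=31 S4=46 blocked=[]
Op 11: conn=41 S1=67 S2=49 S3=31 S4=46 blocked=[]
Op 12: conn=41 S1=67 S2=49 S3=31 S4=60 blocked=[]
Op 13: conn=53 S1=67 S2=49 S3=31 S4=60 blocked=[]
Op 14: conn=53 S1=67 S2=67 S3=31 S4=60 blocked=[]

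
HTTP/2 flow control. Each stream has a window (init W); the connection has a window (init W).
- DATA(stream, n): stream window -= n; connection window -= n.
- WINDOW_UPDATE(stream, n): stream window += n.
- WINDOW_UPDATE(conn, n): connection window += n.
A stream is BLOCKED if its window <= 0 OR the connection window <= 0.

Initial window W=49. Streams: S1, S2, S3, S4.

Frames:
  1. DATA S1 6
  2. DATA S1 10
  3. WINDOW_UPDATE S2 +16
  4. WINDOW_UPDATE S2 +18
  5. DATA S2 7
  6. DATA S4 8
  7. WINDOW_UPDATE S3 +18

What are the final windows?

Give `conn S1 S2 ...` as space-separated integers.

Op 1: conn=43 S1=43 S2=49 S3=49 S4=49 blocked=[]
Op 2: conn=33 S1=33 S2=49 S3=49 S4=49 blocked=[]
Op 3: conn=33 S1=33 S2=65 S3=49 S4=49 blocked=[]
Op 4: conn=33 S1=33 S2=83 S3=49 S4=49 blocked=[]
Op 5: conn=26 S1=33 S2=76 S3=49 S4=49 blocked=[]
Op 6: conn=18 S1=33 S2=76 S3=49 S4=41 blocked=[]
Op 7: conn=18 S1=33 S2=76 S3=67 S4=41 blocked=[]

Answer: 18 33 76 67 41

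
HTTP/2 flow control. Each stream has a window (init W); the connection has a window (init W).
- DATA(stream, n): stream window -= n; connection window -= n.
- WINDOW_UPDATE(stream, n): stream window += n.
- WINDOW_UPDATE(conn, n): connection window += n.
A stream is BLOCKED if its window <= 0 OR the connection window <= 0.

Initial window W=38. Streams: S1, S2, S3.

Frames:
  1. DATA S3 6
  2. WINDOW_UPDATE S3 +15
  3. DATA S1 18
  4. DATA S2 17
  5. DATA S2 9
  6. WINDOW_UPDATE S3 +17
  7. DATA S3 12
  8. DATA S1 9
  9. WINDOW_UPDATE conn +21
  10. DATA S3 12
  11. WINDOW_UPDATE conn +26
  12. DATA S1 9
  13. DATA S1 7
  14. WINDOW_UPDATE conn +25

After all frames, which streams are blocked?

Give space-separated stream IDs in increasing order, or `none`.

Answer: S1

Derivation:
Op 1: conn=32 S1=38 S2=38 S3=32 blocked=[]
Op 2: conn=32 S1=38 S2=38 S3=47 blocked=[]
Op 3: conn=14 S1=20 S2=38 S3=47 blocked=[]
Op 4: conn=-3 S1=20 S2=21 S3=47 blocked=[1, 2, 3]
Op 5: conn=-12 S1=20 S2=12 S3=47 blocked=[1, 2, 3]
Op 6: conn=-12 S1=20 S2=12 S3=64 blocked=[1, 2, 3]
Op 7: conn=-24 S1=20 S2=12 S3=52 blocked=[1, 2, 3]
Op 8: conn=-33 S1=11 S2=12 S3=52 blocked=[1, 2, 3]
Op 9: conn=-12 S1=11 S2=12 S3=52 blocked=[1, 2, 3]
Op 10: conn=-24 S1=11 S2=12 S3=40 blocked=[1, 2, 3]
Op 11: conn=2 S1=11 S2=12 S3=40 blocked=[]
Op 12: conn=-7 S1=2 S2=12 S3=40 blocked=[1, 2, 3]
Op 13: conn=-14 S1=-5 S2=12 S3=40 blocked=[1, 2, 3]
Op 14: conn=11 S1=-5 S2=12 S3=40 blocked=[1]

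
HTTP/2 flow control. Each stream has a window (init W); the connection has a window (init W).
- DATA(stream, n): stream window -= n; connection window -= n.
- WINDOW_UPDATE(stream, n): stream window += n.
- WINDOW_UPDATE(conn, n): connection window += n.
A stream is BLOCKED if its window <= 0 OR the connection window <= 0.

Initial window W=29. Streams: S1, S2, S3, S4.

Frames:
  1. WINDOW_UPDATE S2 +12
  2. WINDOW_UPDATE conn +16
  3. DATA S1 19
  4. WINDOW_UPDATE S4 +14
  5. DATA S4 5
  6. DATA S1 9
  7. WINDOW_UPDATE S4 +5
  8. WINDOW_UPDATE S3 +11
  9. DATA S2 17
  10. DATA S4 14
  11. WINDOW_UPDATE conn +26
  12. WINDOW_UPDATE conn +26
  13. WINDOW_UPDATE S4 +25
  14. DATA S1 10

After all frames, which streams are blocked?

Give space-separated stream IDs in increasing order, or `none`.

Op 1: conn=29 S1=29 S2=41 S3=29 S4=29 blocked=[]
Op 2: conn=45 S1=29 S2=41 S3=29 S4=29 blocked=[]
Op 3: conn=26 S1=10 S2=41 S3=29 S4=29 blocked=[]
Op 4: conn=26 S1=10 S2=41 S3=29 S4=43 blocked=[]
Op 5: conn=21 S1=10 S2=41 S3=29 S4=38 blocked=[]
Op 6: conn=12 S1=1 S2=41 S3=29 S4=38 blocked=[]
Op 7: conn=12 S1=1 S2=41 S3=29 S4=43 blocked=[]
Op 8: conn=12 S1=1 S2=41 S3=40 S4=43 blocked=[]
Op 9: conn=-5 S1=1 S2=24 S3=40 S4=43 blocked=[1, 2, 3, 4]
Op 10: conn=-19 S1=1 S2=24 S3=40 S4=29 blocked=[1, 2, 3, 4]
Op 11: conn=7 S1=1 S2=24 S3=40 S4=29 blocked=[]
Op 12: conn=33 S1=1 S2=24 S3=40 S4=29 blocked=[]
Op 13: conn=33 S1=1 S2=24 S3=40 S4=54 blocked=[]
Op 14: conn=23 S1=-9 S2=24 S3=40 S4=54 blocked=[1]

Answer: S1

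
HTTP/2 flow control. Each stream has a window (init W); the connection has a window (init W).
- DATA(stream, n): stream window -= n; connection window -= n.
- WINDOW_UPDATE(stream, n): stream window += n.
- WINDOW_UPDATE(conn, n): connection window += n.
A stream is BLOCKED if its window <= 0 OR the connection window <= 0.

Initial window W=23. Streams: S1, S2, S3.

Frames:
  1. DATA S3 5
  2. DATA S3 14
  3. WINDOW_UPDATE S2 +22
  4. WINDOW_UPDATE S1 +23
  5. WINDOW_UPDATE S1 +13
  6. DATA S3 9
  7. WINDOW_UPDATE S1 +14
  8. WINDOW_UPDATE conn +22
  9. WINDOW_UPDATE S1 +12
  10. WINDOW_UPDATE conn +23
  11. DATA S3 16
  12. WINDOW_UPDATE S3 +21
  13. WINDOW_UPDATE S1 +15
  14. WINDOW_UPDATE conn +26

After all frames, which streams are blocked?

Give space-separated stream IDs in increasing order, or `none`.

Op 1: conn=18 S1=23 S2=23 S3=18 blocked=[]
Op 2: conn=4 S1=23 S2=23 S3=4 blocked=[]
Op 3: conn=4 S1=23 S2=45 S3=4 blocked=[]
Op 4: conn=4 S1=46 S2=45 S3=4 blocked=[]
Op 5: conn=4 S1=59 S2=45 S3=4 blocked=[]
Op 6: conn=-5 S1=59 S2=45 S3=-5 blocked=[1, 2, 3]
Op 7: conn=-5 S1=73 S2=45 S3=-5 blocked=[1, 2, 3]
Op 8: conn=17 S1=73 S2=45 S3=-5 blocked=[3]
Op 9: conn=17 S1=85 S2=45 S3=-5 blocked=[3]
Op 10: conn=40 S1=85 S2=45 S3=-5 blocked=[3]
Op 11: conn=24 S1=85 S2=45 S3=-21 blocked=[3]
Op 12: conn=24 S1=85 S2=45 S3=0 blocked=[3]
Op 13: conn=24 S1=100 S2=45 S3=0 blocked=[3]
Op 14: conn=50 S1=100 S2=45 S3=0 blocked=[3]

Answer: S3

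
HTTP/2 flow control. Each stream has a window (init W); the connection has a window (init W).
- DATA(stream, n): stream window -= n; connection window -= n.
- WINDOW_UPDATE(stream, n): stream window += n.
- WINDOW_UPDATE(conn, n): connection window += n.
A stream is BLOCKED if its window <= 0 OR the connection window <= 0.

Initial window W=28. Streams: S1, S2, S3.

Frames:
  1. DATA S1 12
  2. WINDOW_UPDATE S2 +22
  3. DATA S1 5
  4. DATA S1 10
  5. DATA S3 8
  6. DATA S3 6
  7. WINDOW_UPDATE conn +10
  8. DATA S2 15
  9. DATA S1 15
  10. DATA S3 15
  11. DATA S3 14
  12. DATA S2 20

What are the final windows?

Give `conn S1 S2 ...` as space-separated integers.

Answer: -82 -14 15 -15

Derivation:
Op 1: conn=16 S1=16 S2=28 S3=28 blocked=[]
Op 2: conn=16 S1=16 S2=50 S3=28 blocked=[]
Op 3: conn=11 S1=11 S2=50 S3=28 blocked=[]
Op 4: conn=1 S1=1 S2=50 S3=28 blocked=[]
Op 5: conn=-7 S1=1 S2=50 S3=20 blocked=[1, 2, 3]
Op 6: conn=-13 S1=1 S2=50 S3=14 blocked=[1, 2, 3]
Op 7: conn=-3 S1=1 S2=50 S3=14 blocked=[1, 2, 3]
Op 8: conn=-18 S1=1 S2=35 S3=14 blocked=[1, 2, 3]
Op 9: conn=-33 S1=-14 S2=35 S3=14 blocked=[1, 2, 3]
Op 10: conn=-48 S1=-14 S2=35 S3=-1 blocked=[1, 2, 3]
Op 11: conn=-62 S1=-14 S2=35 S3=-15 blocked=[1, 2, 3]
Op 12: conn=-82 S1=-14 S2=15 S3=-15 blocked=[1, 2, 3]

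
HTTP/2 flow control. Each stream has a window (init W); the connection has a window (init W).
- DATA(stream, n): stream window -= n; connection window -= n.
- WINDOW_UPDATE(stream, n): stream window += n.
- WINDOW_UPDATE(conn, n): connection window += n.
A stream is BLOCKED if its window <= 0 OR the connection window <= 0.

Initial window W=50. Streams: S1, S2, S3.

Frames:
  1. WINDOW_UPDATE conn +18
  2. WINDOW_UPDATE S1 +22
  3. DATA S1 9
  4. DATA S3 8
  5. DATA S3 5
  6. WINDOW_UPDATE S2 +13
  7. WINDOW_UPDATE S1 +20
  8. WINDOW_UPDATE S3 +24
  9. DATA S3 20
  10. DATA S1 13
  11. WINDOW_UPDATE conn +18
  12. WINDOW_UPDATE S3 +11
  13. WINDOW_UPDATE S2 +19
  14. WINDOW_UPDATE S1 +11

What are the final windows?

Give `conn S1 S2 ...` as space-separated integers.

Op 1: conn=68 S1=50 S2=50 S3=50 blocked=[]
Op 2: conn=68 S1=72 S2=50 S3=50 blocked=[]
Op 3: conn=59 S1=63 S2=50 S3=50 blocked=[]
Op 4: conn=51 S1=63 S2=50 S3=42 blocked=[]
Op 5: conn=46 S1=63 S2=50 S3=37 blocked=[]
Op 6: conn=46 S1=63 S2=63 S3=37 blocked=[]
Op 7: conn=46 S1=83 S2=63 S3=37 blocked=[]
Op 8: conn=46 S1=83 S2=63 S3=61 blocked=[]
Op 9: conn=26 S1=83 S2=63 S3=41 blocked=[]
Op 10: conn=13 S1=70 S2=63 S3=41 blocked=[]
Op 11: conn=31 S1=70 S2=63 S3=41 blocked=[]
Op 12: conn=31 S1=70 S2=63 S3=52 blocked=[]
Op 13: conn=31 S1=70 S2=82 S3=52 blocked=[]
Op 14: conn=31 S1=81 S2=82 S3=52 blocked=[]

Answer: 31 81 82 52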